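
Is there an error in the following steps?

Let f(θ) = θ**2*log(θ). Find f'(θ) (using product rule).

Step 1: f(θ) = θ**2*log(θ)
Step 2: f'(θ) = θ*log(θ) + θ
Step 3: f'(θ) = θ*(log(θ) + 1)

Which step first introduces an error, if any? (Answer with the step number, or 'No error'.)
Step 2

Step 2 is incorrect due to a wrong coefficient.
The step shows: θ*log(θ) + θ
The correct value should be: 2*θ*log(θ) + θ

Explanation: The coefficient 2 was incorrectly written as 1: the term 2*θ*log(θ) was incorrectly written as θ*log(θ)
The later steps are derived from this incorrect expression, so the error originates in Step 2.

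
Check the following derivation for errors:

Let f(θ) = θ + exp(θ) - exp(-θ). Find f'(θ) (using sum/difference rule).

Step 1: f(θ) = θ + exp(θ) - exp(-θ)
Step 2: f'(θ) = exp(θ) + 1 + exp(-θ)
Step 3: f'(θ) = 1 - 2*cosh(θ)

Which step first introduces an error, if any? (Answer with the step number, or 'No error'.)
Step 3

Step 3 is incorrect due to a sign flip.
The step shows: 1 - 2*cosh(θ)
The correct value should be: 2*cosh(θ) + 1

Explanation: The sign of one term was flipped: the term 2*cosh(θ) was incorrectly written as -2*cosh(θ)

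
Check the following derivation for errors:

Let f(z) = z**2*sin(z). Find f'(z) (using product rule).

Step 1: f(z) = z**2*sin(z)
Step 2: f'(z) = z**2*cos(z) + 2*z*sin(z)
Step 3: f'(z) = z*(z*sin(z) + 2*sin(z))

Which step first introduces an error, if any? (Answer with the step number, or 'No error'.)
Step 3

Step 3 is incorrect due to a wrong trig function.
The step shows: z*(z*sin(z) + 2*sin(z))
The correct value should be: z*(z*cos(z) + 2*sin(z))

Explanation: cos(z) was incorrectly written as sin(z): the term z*(z*cos(z) + 2*sin(z)) was incorrectly written as z*(z*sin(z) + 2*sin(z))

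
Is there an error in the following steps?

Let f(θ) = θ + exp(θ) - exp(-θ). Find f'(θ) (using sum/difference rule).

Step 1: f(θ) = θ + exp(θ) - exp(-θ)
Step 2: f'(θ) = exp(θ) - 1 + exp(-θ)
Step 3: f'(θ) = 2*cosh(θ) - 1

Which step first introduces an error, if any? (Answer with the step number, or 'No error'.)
Step 2

Step 2 is incorrect due to a sign flip.
The step shows: exp(θ) - 1 + exp(-θ)
The correct value should be: exp(θ) + 1 + exp(-θ)

Explanation: The sign of one term was flipped: the term 1 was incorrectly written as -1
The later steps are derived from this incorrect expression, so the error originates in Step 2.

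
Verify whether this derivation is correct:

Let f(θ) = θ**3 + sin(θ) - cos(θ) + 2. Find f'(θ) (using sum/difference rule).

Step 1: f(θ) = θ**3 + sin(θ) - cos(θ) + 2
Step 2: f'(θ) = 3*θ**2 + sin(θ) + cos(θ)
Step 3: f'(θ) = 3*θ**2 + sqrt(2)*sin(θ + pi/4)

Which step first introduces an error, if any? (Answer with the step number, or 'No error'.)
No error

All steps in this derivation are correct.
The final answer f'(θ) = 3*θ**2 + sqrt(2)*sin(θ + pi/4) is valid.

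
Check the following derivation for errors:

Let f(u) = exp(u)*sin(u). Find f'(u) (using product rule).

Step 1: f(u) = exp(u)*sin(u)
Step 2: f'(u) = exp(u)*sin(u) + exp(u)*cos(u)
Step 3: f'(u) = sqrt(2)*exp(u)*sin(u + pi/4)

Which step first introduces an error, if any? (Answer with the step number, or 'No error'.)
No error

All steps in this derivation are correct.
The final answer f'(u) = sqrt(2)*exp(u)*sin(u + pi/4) is valid.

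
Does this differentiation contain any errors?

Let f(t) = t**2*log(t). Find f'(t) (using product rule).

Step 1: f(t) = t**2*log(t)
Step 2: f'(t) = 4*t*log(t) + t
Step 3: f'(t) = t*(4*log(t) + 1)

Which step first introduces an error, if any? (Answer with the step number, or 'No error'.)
Step 2

Step 2 is incorrect due to a wrong coefficient.
The step shows: 4*t*log(t) + t
The correct value should be: 2*t*log(t) + t

Explanation: The coefficient 2 was incorrectly written as 4: the term 2*t*log(t) was incorrectly written as 4*t*log(t)
The later steps are derived from this incorrect expression, so the error originates in Step 2.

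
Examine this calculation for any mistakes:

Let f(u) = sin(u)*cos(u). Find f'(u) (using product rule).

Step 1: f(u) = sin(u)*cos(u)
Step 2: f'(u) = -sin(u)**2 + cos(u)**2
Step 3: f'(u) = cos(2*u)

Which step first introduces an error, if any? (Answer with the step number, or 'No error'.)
No error

All steps in this derivation are correct.
The final answer f'(u) = cos(2*u) is valid.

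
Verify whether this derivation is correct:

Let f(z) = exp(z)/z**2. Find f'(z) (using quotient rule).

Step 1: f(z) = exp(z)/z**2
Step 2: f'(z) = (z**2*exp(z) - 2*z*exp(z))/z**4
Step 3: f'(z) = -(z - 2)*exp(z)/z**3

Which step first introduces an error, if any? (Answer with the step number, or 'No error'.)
Step 3

Step 3 is incorrect due to a sign flip.
The step shows: -(z - 2)*exp(z)/z**3
The correct value should be: (z - 2)*exp(z)/z**3

Explanation: The sign of the whole expression was flipped: the term (z - 2)*exp(z)/z**3 was incorrectly written as -(z - 2)*exp(z)/z**3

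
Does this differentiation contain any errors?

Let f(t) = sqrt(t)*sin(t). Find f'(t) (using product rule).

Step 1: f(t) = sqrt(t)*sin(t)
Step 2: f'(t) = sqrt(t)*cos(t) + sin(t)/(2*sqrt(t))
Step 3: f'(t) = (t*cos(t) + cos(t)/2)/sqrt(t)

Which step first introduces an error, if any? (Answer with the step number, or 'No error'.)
Step 3

Step 3 is incorrect due to a wrong trig function.
The step shows: (t*cos(t) + cos(t)/2)/sqrt(t)
The correct value should be: (t*cos(t) + sin(t)/2)/sqrt(t)

Explanation: sin(t) was incorrectly written as cos(t): the term (t*cos(t) + sin(t)/2)/sqrt(t) was incorrectly written as (t*cos(t) + cos(t)/2)/sqrt(t)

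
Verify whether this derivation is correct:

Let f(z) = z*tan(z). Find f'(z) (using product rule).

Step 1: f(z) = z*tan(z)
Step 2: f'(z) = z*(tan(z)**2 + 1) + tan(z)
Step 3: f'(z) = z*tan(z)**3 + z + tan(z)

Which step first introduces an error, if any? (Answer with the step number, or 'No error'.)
Step 3

Step 3 is incorrect due to a wrong exponent.
The step shows: z*tan(z)**3 + z + tan(z)
The correct value should be: z*tan(z)**2 + z + tan(z)

Explanation: The exponent 2 on tan(z) was incorrectly written as 3: the term z*tan(z)**2 was incorrectly written as z*tan(z)**3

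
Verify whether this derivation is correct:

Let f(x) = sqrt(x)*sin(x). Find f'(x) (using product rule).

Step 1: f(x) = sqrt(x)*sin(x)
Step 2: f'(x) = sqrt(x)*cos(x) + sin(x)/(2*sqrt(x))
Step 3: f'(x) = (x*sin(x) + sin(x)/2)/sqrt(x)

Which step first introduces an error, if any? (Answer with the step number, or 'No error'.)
Step 3

Step 3 is incorrect due to a wrong trig function.
The step shows: (x*sin(x) + sin(x)/2)/sqrt(x)
The correct value should be: (x*cos(x) + sin(x)/2)/sqrt(x)

Explanation: cos(x) was incorrectly written as sin(x): the term (x*cos(x) + sin(x)/2)/sqrt(x) was incorrectly written as (x*sin(x) + sin(x)/2)/sqrt(x)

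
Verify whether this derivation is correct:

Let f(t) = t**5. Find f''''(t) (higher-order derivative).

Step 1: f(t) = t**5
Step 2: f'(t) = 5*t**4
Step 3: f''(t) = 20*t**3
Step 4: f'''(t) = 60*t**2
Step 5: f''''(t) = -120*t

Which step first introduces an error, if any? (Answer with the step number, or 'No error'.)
Step 5

Step 5 is incorrect due to a sign flip.
The step shows: -120*t
The correct value should be: 120*t

Explanation: The sign of the whole expression was flipped: the term 120*t was incorrectly written as -120*t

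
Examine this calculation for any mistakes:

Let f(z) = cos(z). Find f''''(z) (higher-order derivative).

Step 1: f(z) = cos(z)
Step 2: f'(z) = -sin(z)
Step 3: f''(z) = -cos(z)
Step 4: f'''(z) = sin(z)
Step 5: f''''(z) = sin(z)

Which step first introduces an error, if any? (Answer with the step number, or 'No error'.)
Step 5

Step 5 is incorrect due to a wrong trig function.
The step shows: sin(z)
The correct value should be: cos(z)

Explanation: cos(z) was incorrectly written as sin(z): the term cos(z) was incorrectly written as sin(z)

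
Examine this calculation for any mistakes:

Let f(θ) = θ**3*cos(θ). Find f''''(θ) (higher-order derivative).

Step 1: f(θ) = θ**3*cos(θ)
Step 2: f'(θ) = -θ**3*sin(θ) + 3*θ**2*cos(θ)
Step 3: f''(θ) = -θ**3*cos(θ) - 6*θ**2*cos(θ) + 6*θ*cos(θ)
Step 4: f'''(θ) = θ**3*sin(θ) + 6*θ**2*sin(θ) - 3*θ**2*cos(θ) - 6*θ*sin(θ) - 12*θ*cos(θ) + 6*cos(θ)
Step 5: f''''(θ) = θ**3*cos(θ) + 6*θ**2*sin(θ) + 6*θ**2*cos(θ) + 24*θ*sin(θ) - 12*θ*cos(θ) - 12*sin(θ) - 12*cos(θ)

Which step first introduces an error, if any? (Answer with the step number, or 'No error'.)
Step 3

Step 3 is incorrect due to a wrong trig function.
The step shows: -θ**3*cos(θ) - 6*θ**2*cos(θ) + 6*θ*cos(θ)
The correct value should be: -θ**3*cos(θ) - 6*θ**2*sin(θ) + 6*θ*cos(θ)

Explanation: sin(θ) was incorrectly written as cos(θ): the term -6*θ**2*sin(θ) was incorrectly written as -6*θ**2*cos(θ)
The later steps are derived from this incorrect expression, so the error originates in Step 3.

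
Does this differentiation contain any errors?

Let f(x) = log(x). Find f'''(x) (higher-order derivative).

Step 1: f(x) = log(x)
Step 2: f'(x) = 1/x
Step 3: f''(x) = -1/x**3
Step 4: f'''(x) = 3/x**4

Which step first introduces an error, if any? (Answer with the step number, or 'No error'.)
Step 3

Step 3 is incorrect due to a wrong exponent.
The step shows: -1/x**3
The correct value should be: -1/x**2

Explanation: The exponent -2 on x was incorrectly written as -3: the term -1/x**2 was incorrectly written as -1/x**3
The later steps are derived from this incorrect expression, so the error originates in Step 3.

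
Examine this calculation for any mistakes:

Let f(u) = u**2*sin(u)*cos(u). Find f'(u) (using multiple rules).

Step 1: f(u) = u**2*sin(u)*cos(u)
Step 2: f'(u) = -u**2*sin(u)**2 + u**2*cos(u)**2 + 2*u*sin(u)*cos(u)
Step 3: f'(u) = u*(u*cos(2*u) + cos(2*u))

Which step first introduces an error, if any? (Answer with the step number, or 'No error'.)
Step 3

Step 3 is incorrect due to a wrong trig function.
The step shows: u*(u*cos(2*u) + cos(2*u))
The correct value should be: u*(u*cos(2*u) + sin(2*u))

Explanation: sin(2*u) was incorrectly written as cos(2*u): the term u*(u*cos(2*u) + sin(2*u)) was incorrectly written as u*(u*cos(2*u) + cos(2*u))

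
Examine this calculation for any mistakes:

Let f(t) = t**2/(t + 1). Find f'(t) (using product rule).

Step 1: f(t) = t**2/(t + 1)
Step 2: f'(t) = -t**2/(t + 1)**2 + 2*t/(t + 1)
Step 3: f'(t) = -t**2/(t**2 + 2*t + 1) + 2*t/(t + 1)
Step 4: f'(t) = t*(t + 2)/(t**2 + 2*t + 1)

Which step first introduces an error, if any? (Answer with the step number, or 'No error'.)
No error

All steps in this derivation are correct.
The final answer f'(t) = t*(t + 2)/(t**2 + 2*t + 1) is valid.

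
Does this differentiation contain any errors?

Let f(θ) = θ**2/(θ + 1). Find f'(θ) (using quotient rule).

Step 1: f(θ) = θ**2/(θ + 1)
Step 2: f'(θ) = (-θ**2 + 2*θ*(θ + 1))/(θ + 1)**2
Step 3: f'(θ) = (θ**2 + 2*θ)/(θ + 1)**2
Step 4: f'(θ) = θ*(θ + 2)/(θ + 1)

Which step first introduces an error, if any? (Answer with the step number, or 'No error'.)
Step 4

Step 4 is incorrect due to a wrong exponent.
The step shows: θ*(θ + 2)/(θ + 1)
The correct value should be: θ*(θ + 2)/(θ + 1)**2

Explanation: The exponent -2 on θ + 1 was incorrectly written as -1: the term θ*(θ + 2)/(θ + 1)**2 was incorrectly written as θ*(θ + 2)/(θ + 1)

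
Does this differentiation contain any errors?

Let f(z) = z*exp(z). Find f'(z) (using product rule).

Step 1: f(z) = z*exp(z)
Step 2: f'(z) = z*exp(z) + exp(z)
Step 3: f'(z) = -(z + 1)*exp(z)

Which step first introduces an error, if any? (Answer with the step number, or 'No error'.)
Step 3

Step 3 is incorrect due to a sign flip.
The step shows: -(z + 1)*exp(z)
The correct value should be: (z + 1)*exp(z)

Explanation: The sign of the whole expression was flipped: the term (z + 1)*exp(z) was incorrectly written as -(z + 1)*exp(z)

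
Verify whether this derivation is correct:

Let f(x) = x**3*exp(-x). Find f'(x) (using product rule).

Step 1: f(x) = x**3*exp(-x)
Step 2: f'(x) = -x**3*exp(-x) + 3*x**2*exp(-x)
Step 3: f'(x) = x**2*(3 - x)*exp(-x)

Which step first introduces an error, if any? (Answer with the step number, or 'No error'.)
No error

All steps in this derivation are correct.
The final answer f'(x) = x**2*(3 - x)*exp(-x) is valid.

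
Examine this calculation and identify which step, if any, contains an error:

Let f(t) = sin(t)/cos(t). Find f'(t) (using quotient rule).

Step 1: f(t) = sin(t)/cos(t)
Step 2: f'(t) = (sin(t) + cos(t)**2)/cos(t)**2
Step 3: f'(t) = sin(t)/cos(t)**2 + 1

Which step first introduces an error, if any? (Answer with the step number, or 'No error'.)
Step 2

Step 2 is incorrect due to a wrong exponent.
The step shows: (sin(t) + cos(t)**2)/cos(t)**2
The correct value should be: (sin(t)**2 + cos(t)**2)/cos(t)**2

Explanation: The exponent 2 on sin(t) was incorrectly written as 1: the term (sin(t)**2 + cos(t)**2)/cos(t)**2 was incorrectly written as (sin(t) + cos(t)**2)/cos(t)**2
The later steps are derived from this incorrect expression, so the error originates in Step 2.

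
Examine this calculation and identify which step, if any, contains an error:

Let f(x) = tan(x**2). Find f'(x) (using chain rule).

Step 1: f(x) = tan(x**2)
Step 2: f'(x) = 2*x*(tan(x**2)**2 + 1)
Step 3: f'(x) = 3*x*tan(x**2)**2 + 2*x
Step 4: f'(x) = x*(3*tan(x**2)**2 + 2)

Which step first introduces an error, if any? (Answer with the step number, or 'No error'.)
Step 3

Step 3 is incorrect due to a wrong coefficient.
The step shows: 3*x*tan(x**2)**2 + 2*x
The correct value should be: 2*x*tan(x**2)**2 + 2*x

Explanation: The coefficient 2 was incorrectly written as 3: the term 2*x*tan(x**2)**2 was incorrectly written as 3*x*tan(x**2)**2
The later steps are derived from this incorrect expression, so the error originates in Step 3.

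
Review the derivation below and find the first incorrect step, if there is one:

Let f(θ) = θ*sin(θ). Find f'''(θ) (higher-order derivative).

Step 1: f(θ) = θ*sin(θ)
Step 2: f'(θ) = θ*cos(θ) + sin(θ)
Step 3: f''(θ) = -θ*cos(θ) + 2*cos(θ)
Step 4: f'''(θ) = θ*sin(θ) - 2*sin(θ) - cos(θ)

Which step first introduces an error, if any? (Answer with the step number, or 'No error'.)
Step 3

Step 3 is incorrect due to a wrong trig function.
The step shows: -θ*cos(θ) + 2*cos(θ)
The correct value should be: -θ*sin(θ) + 2*cos(θ)

Explanation: sin(θ) was incorrectly written as cos(θ): the term -θ*sin(θ) was incorrectly written as -θ*cos(θ)
The later steps are derived from this incorrect expression, so the error originates in Step 3.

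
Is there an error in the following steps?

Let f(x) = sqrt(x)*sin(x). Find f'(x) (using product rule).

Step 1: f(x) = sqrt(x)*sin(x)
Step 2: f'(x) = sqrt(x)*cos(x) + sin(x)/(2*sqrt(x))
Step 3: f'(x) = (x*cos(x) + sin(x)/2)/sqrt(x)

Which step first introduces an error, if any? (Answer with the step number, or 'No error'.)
No error

All steps in this derivation are correct.
The final answer f'(x) = (x*cos(x) + sin(x)/2)/sqrt(x) is valid.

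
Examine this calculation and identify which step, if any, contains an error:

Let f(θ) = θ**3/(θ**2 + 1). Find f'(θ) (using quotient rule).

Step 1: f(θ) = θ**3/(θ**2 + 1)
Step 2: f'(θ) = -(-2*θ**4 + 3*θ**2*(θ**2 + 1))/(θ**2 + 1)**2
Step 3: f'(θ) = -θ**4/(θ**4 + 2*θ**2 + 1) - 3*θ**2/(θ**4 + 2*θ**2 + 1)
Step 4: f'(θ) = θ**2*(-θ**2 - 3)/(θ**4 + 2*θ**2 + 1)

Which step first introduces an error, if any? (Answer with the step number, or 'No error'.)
Step 2

Step 2 is incorrect due to a sign flip.
The step shows: -(-2*θ**4 + 3*θ**2*(θ**2 + 1))/(θ**2 + 1)**2
The correct value should be: (-2*θ**4 + 3*θ**2*(θ**2 + 1))/(θ**2 + 1)**2

Explanation: The sign of the whole expression was flipped: the term (-2*θ**4 + 3*θ**2*(θ**2 + 1))/(θ**2 + 1)**2 was incorrectly written as -(-2*θ**4 + 3*θ**2*(θ**2 + 1))/(θ**2 + 1)**2
The later steps are derived from this incorrect expression, so the error originates in Step 2.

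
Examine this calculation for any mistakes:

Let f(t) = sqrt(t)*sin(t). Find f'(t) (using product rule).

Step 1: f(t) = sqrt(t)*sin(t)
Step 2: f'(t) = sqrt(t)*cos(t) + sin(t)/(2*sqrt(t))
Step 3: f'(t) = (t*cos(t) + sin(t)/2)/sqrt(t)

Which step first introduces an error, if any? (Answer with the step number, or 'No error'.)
No error

All steps in this derivation are correct.
The final answer f'(t) = (t*cos(t) + sin(t)/2)/sqrt(t) is valid.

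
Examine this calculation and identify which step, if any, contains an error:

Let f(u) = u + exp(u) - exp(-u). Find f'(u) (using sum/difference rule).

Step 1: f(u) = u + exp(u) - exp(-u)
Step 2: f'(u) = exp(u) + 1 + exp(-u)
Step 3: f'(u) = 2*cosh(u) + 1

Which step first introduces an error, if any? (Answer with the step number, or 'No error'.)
No error

All steps in this derivation are correct.
The final answer f'(u) = 2*cosh(u) + 1 is valid.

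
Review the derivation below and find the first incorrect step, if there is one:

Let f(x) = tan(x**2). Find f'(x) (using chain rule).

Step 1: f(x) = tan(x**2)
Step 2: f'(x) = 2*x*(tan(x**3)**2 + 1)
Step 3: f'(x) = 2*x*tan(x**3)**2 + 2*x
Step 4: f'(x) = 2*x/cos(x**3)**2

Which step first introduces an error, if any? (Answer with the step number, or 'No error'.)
Step 2

Step 2 is incorrect due to a wrong exponent.
The step shows: 2*x*(tan(x**3)**2 + 1)
The correct value should be: 2*x*(tan(x**2)**2 + 1)

Explanation: The exponent 2 on x was incorrectly written as 3: the term 2*x*(tan(x**2)**2 + 1) was incorrectly written as 2*x*(tan(x**3)**2 + 1)
The later steps are derived from this incorrect expression, so the error originates in Step 2.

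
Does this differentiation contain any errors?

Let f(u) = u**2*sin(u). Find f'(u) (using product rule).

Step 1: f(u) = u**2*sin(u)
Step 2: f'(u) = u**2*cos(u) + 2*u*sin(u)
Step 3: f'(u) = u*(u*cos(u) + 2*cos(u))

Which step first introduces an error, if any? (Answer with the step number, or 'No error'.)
Step 3

Step 3 is incorrect due to a wrong trig function.
The step shows: u*(u*cos(u) + 2*cos(u))
The correct value should be: u*(u*cos(u) + 2*sin(u))

Explanation: sin(u) was incorrectly written as cos(u): the term u*(u*cos(u) + 2*sin(u)) was incorrectly written as u*(u*cos(u) + 2*cos(u))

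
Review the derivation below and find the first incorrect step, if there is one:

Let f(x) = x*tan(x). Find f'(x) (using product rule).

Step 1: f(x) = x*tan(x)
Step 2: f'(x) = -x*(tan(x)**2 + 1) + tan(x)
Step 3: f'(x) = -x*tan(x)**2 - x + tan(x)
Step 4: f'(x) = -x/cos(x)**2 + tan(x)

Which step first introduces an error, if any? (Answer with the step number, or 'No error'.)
Step 2

Step 2 is incorrect due to a sign flip.
The step shows: -x*(tan(x)**2 + 1) + tan(x)
The correct value should be: x*(tan(x)**2 + 1) + tan(x)

Explanation: The sign of one term was flipped: the term x*(tan(x)**2 + 1) was incorrectly written as -x*(tan(x)**2 + 1)
The later steps are derived from this incorrect expression, so the error originates in Step 2.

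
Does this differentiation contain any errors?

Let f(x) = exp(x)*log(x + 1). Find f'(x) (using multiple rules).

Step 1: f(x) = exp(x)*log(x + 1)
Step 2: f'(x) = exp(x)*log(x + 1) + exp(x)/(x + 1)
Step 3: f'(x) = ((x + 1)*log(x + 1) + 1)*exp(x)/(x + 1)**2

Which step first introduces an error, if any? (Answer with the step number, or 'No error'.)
Step 3

Step 3 is incorrect due to a wrong exponent.
The step shows: ((x + 1)*log(x + 1) + 1)*exp(x)/(x + 1)**2
The correct value should be: ((x + 1)*log(x + 1) + 1)*exp(x)/(x + 1)

Explanation: The exponent -1 on x + 1 was incorrectly written as -2: the term ((x + 1)*log(x + 1) + 1)*exp(x)/(x + 1) was incorrectly written as ((x + 1)*log(x + 1) + 1)*exp(x)/(x + 1)**2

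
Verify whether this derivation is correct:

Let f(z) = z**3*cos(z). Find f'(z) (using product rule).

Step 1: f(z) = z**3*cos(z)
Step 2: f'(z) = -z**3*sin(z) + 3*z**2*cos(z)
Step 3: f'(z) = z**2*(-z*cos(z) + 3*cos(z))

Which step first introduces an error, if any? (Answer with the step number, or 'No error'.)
Step 3

Step 3 is incorrect due to a wrong trig function.
The step shows: z**2*(-z*cos(z) + 3*cos(z))
The correct value should be: z**2*(-z*sin(z) + 3*cos(z))

Explanation: sin(z) was incorrectly written as cos(z): the term z**2*(-z*sin(z) + 3*cos(z)) was incorrectly written as z**2*(-z*cos(z) + 3*cos(z))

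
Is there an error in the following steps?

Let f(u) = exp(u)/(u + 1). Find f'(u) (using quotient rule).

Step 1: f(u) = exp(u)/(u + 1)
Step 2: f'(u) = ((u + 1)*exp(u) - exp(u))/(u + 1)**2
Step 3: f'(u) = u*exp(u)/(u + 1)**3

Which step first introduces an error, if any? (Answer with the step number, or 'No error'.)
Step 3

Step 3 is incorrect due to a wrong exponent.
The step shows: u*exp(u)/(u + 1)**3
The correct value should be: u*exp(u)/(u + 1)**2

Explanation: The exponent -2 on u + 1 was incorrectly written as -3: the term u*exp(u)/(u + 1)**2 was incorrectly written as u*exp(u)/(u + 1)**3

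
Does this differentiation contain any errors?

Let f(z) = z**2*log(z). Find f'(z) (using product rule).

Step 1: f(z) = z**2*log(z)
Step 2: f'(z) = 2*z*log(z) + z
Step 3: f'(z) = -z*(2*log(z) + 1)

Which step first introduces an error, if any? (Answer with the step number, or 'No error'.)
Step 3

Step 3 is incorrect due to a sign flip.
The step shows: -z*(2*log(z) + 1)
The correct value should be: z*(2*log(z) + 1)

Explanation: The sign of the whole expression was flipped: the term z*(2*log(z) + 1) was incorrectly written as -z*(2*log(z) + 1)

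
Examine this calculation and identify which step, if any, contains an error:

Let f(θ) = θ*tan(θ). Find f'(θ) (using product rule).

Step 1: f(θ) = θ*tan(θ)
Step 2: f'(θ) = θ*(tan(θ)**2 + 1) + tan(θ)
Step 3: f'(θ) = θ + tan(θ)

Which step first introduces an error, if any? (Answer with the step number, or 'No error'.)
Step 3

Step 3 is incorrect due to a dropped term.
The step shows: θ + tan(θ)
The correct value should be: θ*tan(θ)**2 + θ + tan(θ)

Explanation: A term was dropped: the term θ*tan(θ)**2 was incorrectly omitted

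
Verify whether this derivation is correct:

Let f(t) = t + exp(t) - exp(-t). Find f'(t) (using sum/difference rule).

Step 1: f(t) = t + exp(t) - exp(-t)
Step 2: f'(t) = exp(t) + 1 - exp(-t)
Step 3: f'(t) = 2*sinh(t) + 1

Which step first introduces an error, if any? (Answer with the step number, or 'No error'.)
Step 2

Step 2 is incorrect due to a sign flip.
The step shows: exp(t) + 1 - exp(-t)
The correct value should be: exp(t) + 1 + exp(-t)

Explanation: The sign of one term was flipped: the term exp(-t) was incorrectly written as -exp(-t)
The later steps are derived from this incorrect expression, so the error originates in Step 2.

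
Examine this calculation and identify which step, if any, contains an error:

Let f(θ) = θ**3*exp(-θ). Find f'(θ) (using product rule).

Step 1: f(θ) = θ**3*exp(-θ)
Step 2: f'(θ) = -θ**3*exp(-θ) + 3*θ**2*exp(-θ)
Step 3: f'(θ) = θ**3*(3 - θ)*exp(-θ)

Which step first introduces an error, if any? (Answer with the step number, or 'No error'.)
Step 3

Step 3 is incorrect due to a wrong exponent.
The step shows: θ**3*(3 - θ)*exp(-θ)
The correct value should be: θ**2*(3 - θ)*exp(-θ)

Explanation: The exponent 2 on θ was incorrectly written as 3: the term θ**2*(3 - θ)*exp(-θ) was incorrectly written as θ**3*(3 - θ)*exp(-θ)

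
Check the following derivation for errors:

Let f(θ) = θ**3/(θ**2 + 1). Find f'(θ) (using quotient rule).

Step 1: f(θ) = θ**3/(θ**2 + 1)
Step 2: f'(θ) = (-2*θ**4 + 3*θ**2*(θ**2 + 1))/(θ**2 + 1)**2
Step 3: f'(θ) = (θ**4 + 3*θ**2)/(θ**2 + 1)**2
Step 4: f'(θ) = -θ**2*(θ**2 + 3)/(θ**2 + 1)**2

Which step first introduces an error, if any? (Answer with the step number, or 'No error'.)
Step 4

Step 4 is incorrect due to a sign flip.
The step shows: -θ**2*(θ**2 + 3)/(θ**2 + 1)**2
The correct value should be: θ**2*(θ**2 + 3)/(θ**2 + 1)**2

Explanation: The sign of the whole expression was flipped: the term θ**2*(θ**2 + 3)/(θ**2 + 1)**2 was incorrectly written as -θ**2*(θ**2 + 3)/(θ**2 + 1)**2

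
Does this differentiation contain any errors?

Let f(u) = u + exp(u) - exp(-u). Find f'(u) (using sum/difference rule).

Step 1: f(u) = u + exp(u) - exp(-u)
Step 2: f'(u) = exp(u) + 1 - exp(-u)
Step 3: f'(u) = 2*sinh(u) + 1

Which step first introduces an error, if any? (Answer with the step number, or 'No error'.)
Step 2

Step 2 is incorrect due to a sign flip.
The step shows: exp(u) + 1 - exp(-u)
The correct value should be: exp(u) + 1 + exp(-u)

Explanation: The sign of one term was flipped: the term exp(-u) was incorrectly written as -exp(-u)
The later steps are derived from this incorrect expression, so the error originates in Step 2.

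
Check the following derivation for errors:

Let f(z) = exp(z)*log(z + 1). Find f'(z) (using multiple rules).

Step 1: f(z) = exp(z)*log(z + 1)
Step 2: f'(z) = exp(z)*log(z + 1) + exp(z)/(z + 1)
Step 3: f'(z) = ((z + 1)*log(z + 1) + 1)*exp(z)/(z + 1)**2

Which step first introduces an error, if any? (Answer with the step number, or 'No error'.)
Step 3

Step 3 is incorrect due to a wrong exponent.
The step shows: ((z + 1)*log(z + 1) + 1)*exp(z)/(z + 1)**2
The correct value should be: ((z + 1)*log(z + 1) + 1)*exp(z)/(z + 1)

Explanation: The exponent -1 on z + 1 was incorrectly written as -2: the term ((z + 1)*log(z + 1) + 1)*exp(z)/(z + 1) was incorrectly written as ((z + 1)*log(z + 1) + 1)*exp(z)/(z + 1)**2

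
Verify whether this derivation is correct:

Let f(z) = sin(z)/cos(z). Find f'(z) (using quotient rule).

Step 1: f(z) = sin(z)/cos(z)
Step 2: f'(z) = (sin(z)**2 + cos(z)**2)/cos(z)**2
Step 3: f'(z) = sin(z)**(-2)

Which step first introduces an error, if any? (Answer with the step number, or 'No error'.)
Step 3

Step 3 is incorrect due to a wrong trig function.
The step shows: sin(z)**(-2)
The correct value should be: cos(z)**(-2)

Explanation: cos(z) was incorrectly written as sin(z): the term cos(z)**(-2) was incorrectly written as sin(z)**(-2)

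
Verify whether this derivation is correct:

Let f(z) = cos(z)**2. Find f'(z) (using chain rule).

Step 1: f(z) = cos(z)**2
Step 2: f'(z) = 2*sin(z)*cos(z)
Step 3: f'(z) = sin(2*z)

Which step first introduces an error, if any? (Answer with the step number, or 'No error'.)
Step 2

Step 2 is incorrect due to a sign flip.
The step shows: 2*sin(z)*cos(z)
The correct value should be: -2*sin(z)*cos(z)

Explanation: The sign of the whole expression was flipped: the term -2*sin(z)*cos(z) was incorrectly written as 2*sin(z)*cos(z)
The later steps are derived from this incorrect expression, so the error originates in Step 2.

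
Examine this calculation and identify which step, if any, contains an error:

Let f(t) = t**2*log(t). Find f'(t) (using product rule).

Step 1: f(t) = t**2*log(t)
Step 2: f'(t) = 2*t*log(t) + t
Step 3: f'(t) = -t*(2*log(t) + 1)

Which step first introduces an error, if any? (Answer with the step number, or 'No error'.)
Step 3

Step 3 is incorrect due to a sign flip.
The step shows: -t*(2*log(t) + 1)
The correct value should be: t*(2*log(t) + 1)

Explanation: The sign of the whole expression was flipped: the term t*(2*log(t) + 1) was incorrectly written as -t*(2*log(t) + 1)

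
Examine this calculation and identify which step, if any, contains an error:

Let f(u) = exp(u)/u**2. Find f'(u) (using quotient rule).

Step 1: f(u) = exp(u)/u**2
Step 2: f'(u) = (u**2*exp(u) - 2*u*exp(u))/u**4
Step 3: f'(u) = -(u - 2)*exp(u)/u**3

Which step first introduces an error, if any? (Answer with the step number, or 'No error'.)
Step 3

Step 3 is incorrect due to a sign flip.
The step shows: -(u - 2)*exp(u)/u**3
The correct value should be: (u - 2)*exp(u)/u**3

Explanation: The sign of the whole expression was flipped: the term (u - 2)*exp(u)/u**3 was incorrectly written as -(u - 2)*exp(u)/u**3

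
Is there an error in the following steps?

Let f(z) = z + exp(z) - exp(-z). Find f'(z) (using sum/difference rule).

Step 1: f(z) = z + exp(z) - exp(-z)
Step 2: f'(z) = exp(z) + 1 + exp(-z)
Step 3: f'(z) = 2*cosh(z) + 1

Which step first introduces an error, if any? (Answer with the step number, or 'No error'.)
No error

All steps in this derivation are correct.
The final answer f'(z) = 2*cosh(z) + 1 is valid.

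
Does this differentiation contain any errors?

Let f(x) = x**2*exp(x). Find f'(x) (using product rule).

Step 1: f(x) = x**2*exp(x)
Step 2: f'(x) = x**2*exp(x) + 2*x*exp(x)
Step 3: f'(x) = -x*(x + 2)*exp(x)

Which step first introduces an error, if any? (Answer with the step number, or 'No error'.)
Step 3

Step 3 is incorrect due to a sign flip.
The step shows: -x*(x + 2)*exp(x)
The correct value should be: x*(x + 2)*exp(x)

Explanation: The sign of the whole expression was flipped: the term x*(x + 2)*exp(x) was incorrectly written as -x*(x + 2)*exp(x)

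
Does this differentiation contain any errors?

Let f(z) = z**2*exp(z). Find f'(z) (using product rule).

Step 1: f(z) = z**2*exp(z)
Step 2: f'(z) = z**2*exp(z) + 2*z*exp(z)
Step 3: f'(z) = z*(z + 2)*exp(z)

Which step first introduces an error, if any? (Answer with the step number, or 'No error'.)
No error

All steps in this derivation are correct.
The final answer f'(z) = z*(z + 2)*exp(z) is valid.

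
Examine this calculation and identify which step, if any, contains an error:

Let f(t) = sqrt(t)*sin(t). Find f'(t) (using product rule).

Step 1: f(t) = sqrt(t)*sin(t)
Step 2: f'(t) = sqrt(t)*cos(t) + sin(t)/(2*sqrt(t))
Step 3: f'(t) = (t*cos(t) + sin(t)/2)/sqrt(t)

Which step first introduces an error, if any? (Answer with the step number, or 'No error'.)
No error

All steps in this derivation are correct.
The final answer f'(t) = (t*cos(t) + sin(t)/2)/sqrt(t) is valid.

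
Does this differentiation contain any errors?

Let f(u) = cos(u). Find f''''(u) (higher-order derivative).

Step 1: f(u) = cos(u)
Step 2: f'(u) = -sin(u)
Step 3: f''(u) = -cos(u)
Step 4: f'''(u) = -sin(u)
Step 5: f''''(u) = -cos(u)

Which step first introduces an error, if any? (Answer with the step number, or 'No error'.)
Step 4

Step 4 is incorrect due to a sign flip.
The step shows: -sin(u)
The correct value should be: sin(u)

Explanation: The sign of the whole expression was flipped: the term sin(u) was incorrectly written as -sin(u)
The later steps are derived from this incorrect expression, so the error originates in Step 4.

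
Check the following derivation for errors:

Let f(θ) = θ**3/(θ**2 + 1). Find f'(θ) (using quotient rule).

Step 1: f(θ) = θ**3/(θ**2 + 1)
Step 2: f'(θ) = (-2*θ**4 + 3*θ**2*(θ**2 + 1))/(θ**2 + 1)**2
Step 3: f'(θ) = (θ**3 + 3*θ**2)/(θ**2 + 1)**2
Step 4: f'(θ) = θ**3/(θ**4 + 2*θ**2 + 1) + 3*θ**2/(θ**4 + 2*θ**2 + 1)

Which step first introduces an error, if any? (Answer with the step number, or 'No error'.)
Step 3

Step 3 is incorrect due to a wrong exponent.
The step shows: (θ**3 + 3*θ**2)/(θ**2 + 1)**2
The correct value should be: (θ**4 + 3*θ**2)/(θ**2 + 1)**2

Explanation: The exponent 4 on θ was incorrectly written as 3: the term (θ**4 + 3*θ**2)/(θ**2 + 1)**2 was incorrectly written as (θ**3 + 3*θ**2)/(θ**2 + 1)**2
The later steps are derived from this incorrect expression, so the error originates in Step 3.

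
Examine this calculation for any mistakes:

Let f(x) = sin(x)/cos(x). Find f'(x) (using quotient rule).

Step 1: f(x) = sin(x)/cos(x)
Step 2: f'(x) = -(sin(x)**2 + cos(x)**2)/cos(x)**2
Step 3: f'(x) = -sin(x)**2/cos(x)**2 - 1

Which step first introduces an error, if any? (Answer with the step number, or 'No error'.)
Step 2

Step 2 is incorrect due to a sign flip.
The step shows: -(sin(x)**2 + cos(x)**2)/cos(x)**2
The correct value should be: (sin(x)**2 + cos(x)**2)/cos(x)**2

Explanation: The sign of the whole expression was flipped: the term (sin(x)**2 + cos(x)**2)/cos(x)**2 was incorrectly written as -(sin(x)**2 + cos(x)**2)/cos(x)**2
The later steps are derived from this incorrect expression, so the error originates in Step 2.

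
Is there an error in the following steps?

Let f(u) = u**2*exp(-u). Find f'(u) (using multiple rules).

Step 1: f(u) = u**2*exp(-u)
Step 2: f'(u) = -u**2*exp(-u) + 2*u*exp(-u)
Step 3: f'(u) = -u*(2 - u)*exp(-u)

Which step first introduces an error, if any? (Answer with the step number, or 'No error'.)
Step 3

Step 3 is incorrect due to a sign flip.
The step shows: -u*(2 - u)*exp(-u)
The correct value should be: u*(2 - u)*exp(-u)

Explanation: The sign of the whole expression was flipped: the term u*(2 - u)*exp(-u) was incorrectly written as -u*(2 - u)*exp(-u)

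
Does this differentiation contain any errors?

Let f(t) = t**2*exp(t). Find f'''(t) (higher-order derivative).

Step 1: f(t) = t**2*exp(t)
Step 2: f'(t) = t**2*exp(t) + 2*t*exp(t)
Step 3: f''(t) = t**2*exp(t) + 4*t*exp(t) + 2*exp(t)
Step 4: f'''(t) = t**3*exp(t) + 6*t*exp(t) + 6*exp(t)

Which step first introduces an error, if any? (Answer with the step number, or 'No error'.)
Step 4

Step 4 is incorrect due to a wrong exponent.
The step shows: t**3*exp(t) + 6*t*exp(t) + 6*exp(t)
The correct value should be: t**2*exp(t) + 6*t*exp(t) + 6*exp(t)

Explanation: The exponent 2 on t was incorrectly written as 3: the term t**2*exp(t) was incorrectly written as t**3*exp(t)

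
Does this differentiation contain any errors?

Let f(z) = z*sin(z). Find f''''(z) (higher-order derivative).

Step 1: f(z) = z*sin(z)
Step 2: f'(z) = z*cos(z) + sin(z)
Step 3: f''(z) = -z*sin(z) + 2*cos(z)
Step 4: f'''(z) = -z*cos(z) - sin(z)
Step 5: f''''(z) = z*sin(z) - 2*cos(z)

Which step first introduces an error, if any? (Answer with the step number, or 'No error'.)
Step 4

Step 4 is incorrect due to a wrong coefficient.
The step shows: -z*cos(z) - sin(z)
The correct value should be: -z*cos(z) - 3*sin(z)

Explanation: The coefficient -3 was incorrectly written as -1: the term -3*sin(z) was incorrectly written as -sin(z)
The later steps are derived from this incorrect expression, so the error originates in Step 4.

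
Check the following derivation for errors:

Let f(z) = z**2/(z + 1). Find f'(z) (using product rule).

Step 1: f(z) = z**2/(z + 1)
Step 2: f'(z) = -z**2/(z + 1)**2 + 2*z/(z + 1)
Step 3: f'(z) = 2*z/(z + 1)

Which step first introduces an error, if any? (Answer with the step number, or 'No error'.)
Step 3

Step 3 is incorrect due to a dropped term.
The step shows: 2*z/(z + 1)
The correct value should be: -z**2/(z**2 + 2*z + 1) + 2*z/(z + 1)

Explanation: A term was dropped: the term -z**2/(z**2 + 2*z + 1) was incorrectly omitted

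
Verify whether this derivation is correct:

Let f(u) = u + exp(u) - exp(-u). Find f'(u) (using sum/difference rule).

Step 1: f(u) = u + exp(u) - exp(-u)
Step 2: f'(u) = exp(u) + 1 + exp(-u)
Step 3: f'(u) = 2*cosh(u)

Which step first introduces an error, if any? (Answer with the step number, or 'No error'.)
Step 3

Step 3 is incorrect due to a dropped term.
The step shows: 2*cosh(u)
The correct value should be: 2*cosh(u) + 1

Explanation: A term was dropped: the term 1 was incorrectly omitted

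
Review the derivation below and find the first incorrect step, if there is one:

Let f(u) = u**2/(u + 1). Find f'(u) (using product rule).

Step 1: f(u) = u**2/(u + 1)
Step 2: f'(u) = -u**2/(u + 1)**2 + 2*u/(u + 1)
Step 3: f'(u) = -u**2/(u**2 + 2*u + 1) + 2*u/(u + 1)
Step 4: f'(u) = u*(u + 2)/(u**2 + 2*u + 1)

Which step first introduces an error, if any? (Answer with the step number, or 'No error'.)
No error

All steps in this derivation are correct.
The final answer f'(u) = u*(u + 2)/(u**2 + 2*u + 1) is valid.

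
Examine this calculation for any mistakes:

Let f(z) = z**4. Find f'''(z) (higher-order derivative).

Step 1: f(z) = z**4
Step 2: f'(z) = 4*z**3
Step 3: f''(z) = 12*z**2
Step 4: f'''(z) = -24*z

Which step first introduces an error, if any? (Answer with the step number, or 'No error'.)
Step 4

Step 4 is incorrect due to a sign flip.
The step shows: -24*z
The correct value should be: 24*z

Explanation: The sign of the whole expression was flipped: the term 24*z was incorrectly written as -24*z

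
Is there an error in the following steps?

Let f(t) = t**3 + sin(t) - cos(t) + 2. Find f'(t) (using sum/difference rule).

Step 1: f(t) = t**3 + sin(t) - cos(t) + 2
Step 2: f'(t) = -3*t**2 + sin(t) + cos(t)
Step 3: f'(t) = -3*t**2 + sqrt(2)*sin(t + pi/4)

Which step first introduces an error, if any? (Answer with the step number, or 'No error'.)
Step 2

Step 2 is incorrect due to a sign flip.
The step shows: -3*t**2 + sin(t) + cos(t)
The correct value should be: 3*t**2 + sin(t) + cos(t)

Explanation: The sign of one term was flipped: the term 3*t**2 was incorrectly written as -3*t**2
The later steps are derived from this incorrect expression, so the error originates in Step 2.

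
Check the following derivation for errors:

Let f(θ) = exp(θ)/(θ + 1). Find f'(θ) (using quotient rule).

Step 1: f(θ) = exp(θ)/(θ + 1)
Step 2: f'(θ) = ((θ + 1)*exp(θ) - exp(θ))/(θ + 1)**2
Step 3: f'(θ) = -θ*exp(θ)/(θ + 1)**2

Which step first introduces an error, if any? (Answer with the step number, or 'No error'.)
Step 3

Step 3 is incorrect due to a sign flip.
The step shows: -θ*exp(θ)/(θ + 1)**2
The correct value should be: θ*exp(θ)/(θ + 1)**2

Explanation: The sign of the whole expression was flipped: the term θ*exp(θ)/(θ + 1)**2 was incorrectly written as -θ*exp(θ)/(θ + 1)**2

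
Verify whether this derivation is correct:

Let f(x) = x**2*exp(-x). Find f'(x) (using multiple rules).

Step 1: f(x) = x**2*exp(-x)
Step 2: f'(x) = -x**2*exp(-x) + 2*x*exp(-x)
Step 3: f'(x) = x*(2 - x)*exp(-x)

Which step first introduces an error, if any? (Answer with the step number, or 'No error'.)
No error

All steps in this derivation are correct.
The final answer f'(x) = x*(2 - x)*exp(-x) is valid.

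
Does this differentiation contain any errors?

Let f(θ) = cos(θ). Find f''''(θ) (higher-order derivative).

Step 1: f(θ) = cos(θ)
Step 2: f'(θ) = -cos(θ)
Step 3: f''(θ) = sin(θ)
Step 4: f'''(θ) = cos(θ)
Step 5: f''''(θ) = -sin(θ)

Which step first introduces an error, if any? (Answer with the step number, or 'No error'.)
Step 2

Step 2 is incorrect due to a wrong trig function.
The step shows: -cos(θ)
The correct value should be: -sin(θ)

Explanation: sin(θ) was incorrectly written as cos(θ): the term -sin(θ) was incorrectly written as -cos(θ)
The later steps are derived from this incorrect expression, so the error originates in Step 2.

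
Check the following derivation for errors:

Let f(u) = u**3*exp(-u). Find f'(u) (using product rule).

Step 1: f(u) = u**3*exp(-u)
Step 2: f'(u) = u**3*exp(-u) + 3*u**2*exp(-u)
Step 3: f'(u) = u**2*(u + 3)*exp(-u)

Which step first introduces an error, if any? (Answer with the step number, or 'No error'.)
Step 2

Step 2 is incorrect due to a sign flip.
The step shows: u**3*exp(-u) + 3*u**2*exp(-u)
The correct value should be: -u**3*exp(-u) + 3*u**2*exp(-u)

Explanation: The sign of one term was flipped: the term -u**3*exp(-u) was incorrectly written as u**3*exp(-u)
The later steps are derived from this incorrect expression, so the error originates in Step 2.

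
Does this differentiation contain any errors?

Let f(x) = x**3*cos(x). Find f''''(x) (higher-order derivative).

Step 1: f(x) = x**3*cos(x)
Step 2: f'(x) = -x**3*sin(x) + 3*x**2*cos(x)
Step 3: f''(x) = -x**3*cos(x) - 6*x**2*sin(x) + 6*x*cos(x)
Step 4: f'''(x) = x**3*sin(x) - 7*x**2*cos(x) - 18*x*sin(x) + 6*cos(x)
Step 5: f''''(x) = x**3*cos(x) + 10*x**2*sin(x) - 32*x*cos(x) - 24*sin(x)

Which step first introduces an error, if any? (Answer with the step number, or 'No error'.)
Step 4

Step 4 is incorrect due to a wrong coefficient.
The step shows: x**3*sin(x) - 7*x**2*cos(x) - 18*x*sin(x) + 6*cos(x)
The correct value should be: x**3*sin(x) - 9*x**2*cos(x) - 18*x*sin(x) + 6*cos(x)

Explanation: The coefficient -9 was incorrectly written as -7: the term -9*x**2*cos(x) was incorrectly written as -7*x**2*cos(x)
The later steps are derived from this incorrect expression, so the error originates in Step 4.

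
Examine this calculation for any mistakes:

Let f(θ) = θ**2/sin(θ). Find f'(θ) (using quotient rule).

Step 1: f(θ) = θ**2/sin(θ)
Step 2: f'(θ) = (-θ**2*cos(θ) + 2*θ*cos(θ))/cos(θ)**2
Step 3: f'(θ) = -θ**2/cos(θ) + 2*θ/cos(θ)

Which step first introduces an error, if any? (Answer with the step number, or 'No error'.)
Step 2

Step 2 is incorrect due to a wrong trig function.
The step shows: (-θ**2*cos(θ) + 2*θ*cos(θ))/cos(θ)**2
The correct value should be: (-θ**2*cos(θ) + 2*θ*sin(θ))/sin(θ)**2

Explanation: sin(θ) was incorrectly written as cos(θ): the term (-θ**2*cos(θ) + 2*θ*sin(θ))/sin(θ)**2 was incorrectly written as (-θ**2*cos(θ) + 2*θ*cos(θ))/cos(θ)**2
The later steps are derived from this incorrect expression, so the error originates in Step 2.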